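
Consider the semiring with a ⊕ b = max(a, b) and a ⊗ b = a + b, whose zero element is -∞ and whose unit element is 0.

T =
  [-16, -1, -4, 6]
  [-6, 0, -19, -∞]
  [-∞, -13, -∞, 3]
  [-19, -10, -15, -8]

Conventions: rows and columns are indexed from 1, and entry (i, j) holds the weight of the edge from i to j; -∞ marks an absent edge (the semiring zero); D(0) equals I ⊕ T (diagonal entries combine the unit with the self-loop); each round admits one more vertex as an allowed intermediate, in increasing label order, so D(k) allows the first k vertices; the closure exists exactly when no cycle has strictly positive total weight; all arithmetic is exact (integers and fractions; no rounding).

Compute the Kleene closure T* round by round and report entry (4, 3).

D(0):
  [0, -1, -4, 6]
  [-6, 0, -19, -∞]
  [-∞, -13, 0, 3]
  [-19, -10, -15, 0]
D(1):
  [0, -1, -4, 6]
  [-6, 0, -10, 0]
  [-∞, -13, 0, 3]
  [-19, -10, -15, 0]
D(2):
  [0, -1, -4, 6]
  [-6, 0, -10, 0]
  [-19, -13, 0, 3]
  [-16, -10, -15, 0]
D(3):
  [0, -1, -4, 6]
  [-6, 0, -10, 0]
  [-19, -13, 0, 3]
  [-16, -10, -15, 0]
D(4):
  [0, -1, -4, 6]
  [-6, 0, -10, 0]
  [-13, -7, 0, 3]
  [-16, -10, -15, 0]
Answer: T*[4][3] = -15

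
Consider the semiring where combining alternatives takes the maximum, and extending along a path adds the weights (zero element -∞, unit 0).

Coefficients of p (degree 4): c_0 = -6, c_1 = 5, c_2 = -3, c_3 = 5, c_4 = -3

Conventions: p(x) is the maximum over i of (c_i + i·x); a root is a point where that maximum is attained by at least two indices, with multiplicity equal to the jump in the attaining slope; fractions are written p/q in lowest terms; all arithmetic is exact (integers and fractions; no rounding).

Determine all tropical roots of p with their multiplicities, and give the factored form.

hull edge (i=0, c=-6) to (i=1, c=5): slope 11, span 1
hull edge (i=1, c=5) to (i=3, c=5): slope 0, span 2
hull edge (i=3, c=5) to (i=4, c=-3): slope -8, span 1
Factored form: p(x) = -3 ⊗ (x ⊕ (-11)) ⊗ (x ⊕ 0) ⊗ (x ⊕ 0) ⊗ (x ⊕ 8)
Answer: roots = -11 (mult 1), 0 (mult 2), 8 (mult 1)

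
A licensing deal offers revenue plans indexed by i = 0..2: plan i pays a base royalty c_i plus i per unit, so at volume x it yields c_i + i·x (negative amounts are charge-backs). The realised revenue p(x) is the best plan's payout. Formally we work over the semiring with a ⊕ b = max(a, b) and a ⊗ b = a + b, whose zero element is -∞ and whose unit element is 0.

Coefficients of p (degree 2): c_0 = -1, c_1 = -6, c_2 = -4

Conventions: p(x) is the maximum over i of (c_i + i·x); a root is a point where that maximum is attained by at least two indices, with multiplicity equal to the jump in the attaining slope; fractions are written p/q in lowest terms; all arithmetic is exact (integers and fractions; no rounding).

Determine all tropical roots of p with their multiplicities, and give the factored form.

hull edge (i=0, c=-1) to (i=2, c=-4): slope -3/2, span 2
Factored form: p(x) = -4 ⊗ (x ⊕ 3/2) ⊗ (x ⊕ 3/2)
Answer: roots = 3/2 (mult 2)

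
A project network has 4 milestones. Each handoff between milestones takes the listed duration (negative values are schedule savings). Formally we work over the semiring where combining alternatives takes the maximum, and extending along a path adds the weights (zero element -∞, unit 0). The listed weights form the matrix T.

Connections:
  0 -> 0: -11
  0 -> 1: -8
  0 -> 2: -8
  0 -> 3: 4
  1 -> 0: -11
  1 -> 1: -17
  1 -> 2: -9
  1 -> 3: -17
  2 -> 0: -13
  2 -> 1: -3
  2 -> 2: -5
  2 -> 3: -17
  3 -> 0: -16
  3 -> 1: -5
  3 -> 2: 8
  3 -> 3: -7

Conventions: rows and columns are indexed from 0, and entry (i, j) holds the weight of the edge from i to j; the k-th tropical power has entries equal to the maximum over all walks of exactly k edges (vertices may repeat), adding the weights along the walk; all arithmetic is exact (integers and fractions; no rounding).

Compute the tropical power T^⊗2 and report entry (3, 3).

T^⊗2:
  [-12, -1, 12, -3]
  [-22, -12, -9, -7]
  [-14, -8, -9, -9]
  [-5, 5, 3, -9]
Key observation: the optimum is the walk 3->2->3, with weight 8 + (-17) = -9.
Optimal value attained by: walk 3->2->3.
Answer: (T^⊗2)[3][3] = -9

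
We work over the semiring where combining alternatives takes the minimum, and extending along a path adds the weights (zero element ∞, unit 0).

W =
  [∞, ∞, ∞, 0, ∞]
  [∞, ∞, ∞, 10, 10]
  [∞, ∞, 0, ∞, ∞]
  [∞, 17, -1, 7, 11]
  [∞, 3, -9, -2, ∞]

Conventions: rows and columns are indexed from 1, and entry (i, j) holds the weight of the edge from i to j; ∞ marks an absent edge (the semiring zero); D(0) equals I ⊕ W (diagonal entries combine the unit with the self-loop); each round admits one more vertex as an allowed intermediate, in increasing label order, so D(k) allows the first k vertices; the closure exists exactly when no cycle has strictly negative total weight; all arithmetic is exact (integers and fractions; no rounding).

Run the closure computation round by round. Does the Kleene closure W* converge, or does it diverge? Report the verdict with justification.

D(0):
  [0, ∞, ∞, 0, ∞]
  [∞, 0, ∞, 10, 10]
  [∞, ∞, 0, ∞, ∞]
  [∞, 17, -1, 0, 11]
  [∞, 3, -9, -2, 0]
D(1):
  [0, ∞, ∞, 0, ∞]
  [∞, 0, ∞, 10, 10]
  [∞, ∞, 0, ∞, ∞]
  [∞, 17, -1, 0, 11]
  [∞, 3, -9, -2, 0]
D(2):
  [0, ∞, ∞, 0, ∞]
  [∞, 0, ∞, 10, 10]
  [∞, ∞, 0, ∞, ∞]
  [∞, 17, -1, 0, 11]
  [∞, 3, -9, -2, 0]
D(3):
  [0, ∞, ∞, 0, ∞]
  [∞, 0, ∞, 10, 10]
  [∞, ∞, 0, ∞, ∞]
  [∞, 17, -1, 0, 11]
  [∞, 3, -9, -2, 0]
D(4):
  [0, 17, -1, 0, 11]
  [∞, 0, 9, 10, 10]
  [∞, ∞, 0, ∞, ∞]
  [∞, 17, -1, 0, 11]
  [∞, 3, -9, -2, 0]
D(5):
  [0, 14, -1, 0, 11]
  [∞, 0, 1, 8, 10]
  [∞, ∞, 0, ∞, ∞]
  [∞, 14, -1, 0, 11]
  [∞, 3, -9, -2, 0]
Key observation: every diagonal entry stays at the unit through all rounds, so no improving cycle exists.
Answer: CONVERGES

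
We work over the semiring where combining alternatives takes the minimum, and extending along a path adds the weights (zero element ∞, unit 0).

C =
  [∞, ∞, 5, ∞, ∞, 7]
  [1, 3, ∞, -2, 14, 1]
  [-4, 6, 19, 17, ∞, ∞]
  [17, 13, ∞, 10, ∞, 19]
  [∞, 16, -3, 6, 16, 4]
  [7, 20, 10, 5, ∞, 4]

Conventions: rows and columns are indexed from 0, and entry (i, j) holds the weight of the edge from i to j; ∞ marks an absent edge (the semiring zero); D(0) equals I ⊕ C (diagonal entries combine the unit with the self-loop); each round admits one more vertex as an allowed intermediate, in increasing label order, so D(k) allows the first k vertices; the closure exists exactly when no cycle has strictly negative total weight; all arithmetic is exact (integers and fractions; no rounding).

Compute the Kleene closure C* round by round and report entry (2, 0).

D(0):
  [0, ∞, 5, ∞, ∞, 7]
  [1, 0, ∞, -2, 14, 1]
  [-4, 6, 0, 17, ∞, ∞]
  [17, 13, ∞, 0, ∞, 19]
  [∞, 16, -3, 6, 0, 4]
  [7, 20, 10, 5, ∞, 0]
D(1):
  [0, ∞, 5, ∞, ∞, 7]
  [1, 0, 6, -2, 14, 1]
  [-4, 6, 0, 17, ∞, 3]
  [17, 13, 22, 0, ∞, 19]
  [∞, 16, -3, 6, 0, 4]
  [7, 20, 10, 5, ∞, 0]
D(2):
  [0, ∞, 5, ∞, ∞, 7]
  [1, 0, 6, -2, 14, 1]
  [-4, 6, 0, 4, 20, 3]
  [14, 13, 19, 0, 27, 14]
  [17, 16, -3, 6, 0, 4]
  [7, 20, 10, 5, 34, 0]
D(3):
  [0, 11, 5, 9, 25, 7]
  [1, 0, 6, -2, 14, 1]
  [-4, 6, 0, 4, 20, 3]
  [14, 13, 19, 0, 27, 14]
  [-7, 3, -3, 1, 0, 0]
  [6, 16, 10, 5, 30, 0]
D(4):
  [0, 11, 5, 9, 25, 7]
  [1, 0, 6, -2, 14, 1]
  [-4, 6, 0, 4, 20, 3]
  [14, 13, 19, 0, 27, 14]
  [-7, 3, -3, 1, 0, 0]
  [6, 16, 10, 5, 30, 0]
D(5):
  [0, 11, 5, 9, 25, 7]
  [1, 0, 6, -2, 14, 1]
  [-4, 6, 0, 4, 20, 3]
  [14, 13, 19, 0, 27, 14]
  [-7, 3, -3, 1, 0, 0]
  [6, 16, 10, 5, 30, 0]
D(6):
  [0, 11, 5, 9, 25, 7]
  [1, 0, 6, -2, 14, 1]
  [-4, 6, 0, 4, 20, 3]
  [14, 13, 19, 0, 27, 14]
  [-7, 3, -3, 1, 0, 0]
  [6, 16, 10, 5, 30, 0]
Answer: C*[2][0] = -4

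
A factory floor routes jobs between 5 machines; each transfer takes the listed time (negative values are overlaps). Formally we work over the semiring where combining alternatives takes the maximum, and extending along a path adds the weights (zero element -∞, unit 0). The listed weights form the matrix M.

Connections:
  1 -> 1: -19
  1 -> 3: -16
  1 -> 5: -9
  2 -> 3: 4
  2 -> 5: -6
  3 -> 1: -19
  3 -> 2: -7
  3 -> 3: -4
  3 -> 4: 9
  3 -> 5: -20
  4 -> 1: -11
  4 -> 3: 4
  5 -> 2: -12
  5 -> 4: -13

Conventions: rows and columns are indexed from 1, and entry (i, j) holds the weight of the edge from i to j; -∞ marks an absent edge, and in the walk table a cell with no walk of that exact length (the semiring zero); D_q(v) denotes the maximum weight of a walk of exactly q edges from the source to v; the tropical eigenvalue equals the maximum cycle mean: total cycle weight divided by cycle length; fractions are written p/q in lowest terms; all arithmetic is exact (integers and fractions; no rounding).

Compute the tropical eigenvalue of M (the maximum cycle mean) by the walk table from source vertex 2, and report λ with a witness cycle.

q=0: [-∞, 0, -∞, -∞, -∞]
q=1: [-∞, -∞, 4, -∞, -6]
q=2: [-15, -3, 0, 13, -16]
q=3: [2, -7, 17, 9, -9]
q=4: [-2, 10, 13, 26, -3]
q=5: [15, 6, 30, 22, 4]
Optimal cycle mean attained by: cycle 3->4->3, total 9 + 4, length 2.
Answer: λ = 13/2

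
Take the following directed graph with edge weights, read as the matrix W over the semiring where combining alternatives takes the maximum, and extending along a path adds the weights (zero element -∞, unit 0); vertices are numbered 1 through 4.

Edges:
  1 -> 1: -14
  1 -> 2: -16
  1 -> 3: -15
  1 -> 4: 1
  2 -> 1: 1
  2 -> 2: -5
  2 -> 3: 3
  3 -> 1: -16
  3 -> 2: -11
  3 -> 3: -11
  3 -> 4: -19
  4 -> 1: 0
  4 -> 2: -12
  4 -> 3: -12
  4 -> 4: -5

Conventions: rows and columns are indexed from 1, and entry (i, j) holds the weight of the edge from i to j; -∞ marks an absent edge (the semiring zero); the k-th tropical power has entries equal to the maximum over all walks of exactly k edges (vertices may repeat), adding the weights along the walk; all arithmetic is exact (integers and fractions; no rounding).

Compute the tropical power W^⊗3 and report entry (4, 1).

W^⊗2:
  [1, -11, -11, -4]
  [-4, -8, -2, 2]
  [-10, -16, -8, -15]
  [-5, -16, -9, 1]
W^⊗3:
  [-4, -15, -8, 2]
  [2, -10, -5, -3]
  [-15, -19, -13, -9]
  [1, -11, -11, -4]
Key observation: the optimum is the walk 4->1->4->1, with weight 0 + 1 + 0 = 1.
Optimal value attained by: walk 4->1->4->1.
Answer: (W^⊗3)[4][1] = 1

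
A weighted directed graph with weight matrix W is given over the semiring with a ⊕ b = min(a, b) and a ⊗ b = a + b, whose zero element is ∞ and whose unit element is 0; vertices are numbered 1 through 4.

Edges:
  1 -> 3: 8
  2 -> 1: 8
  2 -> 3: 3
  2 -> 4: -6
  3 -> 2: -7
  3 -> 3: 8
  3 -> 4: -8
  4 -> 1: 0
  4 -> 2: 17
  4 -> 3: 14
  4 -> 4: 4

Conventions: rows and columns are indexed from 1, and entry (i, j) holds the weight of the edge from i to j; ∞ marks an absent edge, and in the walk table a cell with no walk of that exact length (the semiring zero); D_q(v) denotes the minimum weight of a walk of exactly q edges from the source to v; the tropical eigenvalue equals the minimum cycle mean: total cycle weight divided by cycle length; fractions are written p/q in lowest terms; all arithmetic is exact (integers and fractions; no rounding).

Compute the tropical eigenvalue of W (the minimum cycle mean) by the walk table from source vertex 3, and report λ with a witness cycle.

q=0: [∞, ∞, 0, ∞]
q=1: [∞, -7, 8, -8]
q=2: [-8, 1, -4, -13]
q=3: [-13, -11, 0, -12]
q=4: [-12, -7, -8, -17]
Optimal cycle mean attained by: cycle 2->3->2, total 3 + (-7), length 2.
Answer: λ = -2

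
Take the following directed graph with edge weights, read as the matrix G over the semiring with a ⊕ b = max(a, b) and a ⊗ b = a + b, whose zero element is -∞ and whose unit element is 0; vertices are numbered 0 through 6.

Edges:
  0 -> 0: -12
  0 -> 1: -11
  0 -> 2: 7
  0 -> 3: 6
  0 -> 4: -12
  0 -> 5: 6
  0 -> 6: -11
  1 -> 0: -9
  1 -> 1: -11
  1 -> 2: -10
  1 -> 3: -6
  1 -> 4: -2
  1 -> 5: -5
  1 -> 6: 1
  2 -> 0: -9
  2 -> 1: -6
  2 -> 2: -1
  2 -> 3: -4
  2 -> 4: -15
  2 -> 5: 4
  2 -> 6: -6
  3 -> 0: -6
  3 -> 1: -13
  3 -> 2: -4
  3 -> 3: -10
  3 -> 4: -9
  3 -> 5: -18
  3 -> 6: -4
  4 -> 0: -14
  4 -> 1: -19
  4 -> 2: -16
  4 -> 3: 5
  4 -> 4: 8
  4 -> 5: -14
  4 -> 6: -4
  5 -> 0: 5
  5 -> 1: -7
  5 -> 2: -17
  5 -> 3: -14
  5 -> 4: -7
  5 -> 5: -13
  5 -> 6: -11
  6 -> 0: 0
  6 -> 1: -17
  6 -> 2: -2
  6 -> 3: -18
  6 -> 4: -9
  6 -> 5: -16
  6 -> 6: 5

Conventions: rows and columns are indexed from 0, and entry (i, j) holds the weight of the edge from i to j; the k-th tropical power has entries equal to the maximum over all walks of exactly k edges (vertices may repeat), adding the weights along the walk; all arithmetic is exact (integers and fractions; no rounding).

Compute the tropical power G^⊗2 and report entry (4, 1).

G^⊗2:
  [11, 1, 6, 3, -1, 11, 2]
  [1, -12, -1, 3, 6, -3, 6]
  [9, -3, -2, -3, -3, 3, -1]
  [-4, -10, 1, 0, -1, 0, 1]
  [-1, -8, 1, 13, 16, -6, 4]
  [-7, -6, 12, 11, 1, 11, -6]
  [5, -8, 7, 6, -1, 6, 10]
Key observation: the optimum is the walk 4->3->1, with weight 5 + (-13) = -8.
Optimal value attained by: walk 4->3->1.
Answer: (G^⊗2)[4][1] = -8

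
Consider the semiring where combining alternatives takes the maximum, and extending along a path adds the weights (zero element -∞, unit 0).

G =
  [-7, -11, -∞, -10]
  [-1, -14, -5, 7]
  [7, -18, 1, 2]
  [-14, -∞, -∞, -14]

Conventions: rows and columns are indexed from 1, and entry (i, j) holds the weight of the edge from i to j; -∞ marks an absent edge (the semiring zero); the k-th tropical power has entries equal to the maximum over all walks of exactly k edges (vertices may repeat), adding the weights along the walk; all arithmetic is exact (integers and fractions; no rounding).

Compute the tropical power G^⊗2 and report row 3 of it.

G^⊗2:
  [-12, -18, -16, -4]
  [2, -12, -4, -3]
  [8, -4, 2, 3]
  [-21, -25, -∞, -24]
Answer: row 3 of G^⊗2 = [8, -4, 2, 3]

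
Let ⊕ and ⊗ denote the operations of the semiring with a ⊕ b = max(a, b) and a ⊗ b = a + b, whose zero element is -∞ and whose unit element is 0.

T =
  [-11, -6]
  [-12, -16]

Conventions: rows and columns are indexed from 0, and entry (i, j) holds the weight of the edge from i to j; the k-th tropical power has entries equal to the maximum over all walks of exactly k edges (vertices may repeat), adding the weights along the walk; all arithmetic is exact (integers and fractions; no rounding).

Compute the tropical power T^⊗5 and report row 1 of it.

T^⊗2:
  [-18, -17]
  [-23, -18]
T^⊗3:
  [-29, -24]
  [-30, -29]
T^⊗4:
  [-36, -35]
  [-41, -36]
T^⊗5:
  [-47, -42]
  [-48, -47]
Answer: row 1 of T^⊗5 = [-48, -47]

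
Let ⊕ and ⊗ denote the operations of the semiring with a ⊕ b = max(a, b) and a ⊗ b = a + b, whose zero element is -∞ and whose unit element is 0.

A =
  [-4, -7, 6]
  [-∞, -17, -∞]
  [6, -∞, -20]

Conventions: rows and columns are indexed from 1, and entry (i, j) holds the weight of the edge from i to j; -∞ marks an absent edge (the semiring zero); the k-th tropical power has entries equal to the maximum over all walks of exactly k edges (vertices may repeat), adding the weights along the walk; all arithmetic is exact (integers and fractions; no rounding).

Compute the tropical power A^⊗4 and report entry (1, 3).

A^⊗2:
  [12, -11, 2]
  [-∞, -34, -∞]
  [2, -1, 12]
A^⊗3:
  [8, 5, 18]
  [-∞, -51, -∞]
  [18, -5, 8]
A^⊗4:
  [24, 1, 14]
  [-∞, -68, -∞]
  [14, 11, 24]
Key observation: the optimum is the walk 1->1->3->1->3, with weight (-4) + 6 + 6 + 6 = 14.
Optimal value attained by: walk 1->1->3->1->3.
Answer: (A^⊗4)[1][3] = 14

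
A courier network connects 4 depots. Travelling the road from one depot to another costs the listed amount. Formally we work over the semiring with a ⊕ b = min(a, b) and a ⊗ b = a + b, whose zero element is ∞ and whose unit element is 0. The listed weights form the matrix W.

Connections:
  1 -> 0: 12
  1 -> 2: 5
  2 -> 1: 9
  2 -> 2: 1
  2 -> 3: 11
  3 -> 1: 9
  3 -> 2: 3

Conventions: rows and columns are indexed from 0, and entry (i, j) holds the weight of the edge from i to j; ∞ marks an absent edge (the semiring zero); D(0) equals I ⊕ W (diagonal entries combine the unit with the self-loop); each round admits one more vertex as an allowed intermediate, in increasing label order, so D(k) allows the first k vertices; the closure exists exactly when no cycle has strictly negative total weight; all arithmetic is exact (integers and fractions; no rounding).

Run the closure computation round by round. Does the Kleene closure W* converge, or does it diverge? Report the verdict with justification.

D(0):
  [0, ∞, ∞, ∞]
  [12, 0, 5, ∞]
  [∞, 9, 0, 11]
  [∞, 9, 3, 0]
D(1):
  [0, ∞, ∞, ∞]
  [12, 0, 5, ∞]
  [∞, 9, 0, 11]
  [∞, 9, 3, 0]
D(2):
  [0, ∞, ∞, ∞]
  [12, 0, 5, ∞]
  [21, 9, 0, 11]
  [21, 9, 3, 0]
D(3):
  [0, ∞, ∞, ∞]
  [12, 0, 5, 16]
  [21, 9, 0, 11]
  [21, 9, 3, 0]
D(4):
  [0, ∞, ∞, ∞]
  [12, 0, 5, 16]
  [21, 9, 0, 11]
  [21, 9, 3, 0]
Key observation: every diagonal entry stays at the unit through all rounds, so no improving cycle exists.
Answer: CONVERGES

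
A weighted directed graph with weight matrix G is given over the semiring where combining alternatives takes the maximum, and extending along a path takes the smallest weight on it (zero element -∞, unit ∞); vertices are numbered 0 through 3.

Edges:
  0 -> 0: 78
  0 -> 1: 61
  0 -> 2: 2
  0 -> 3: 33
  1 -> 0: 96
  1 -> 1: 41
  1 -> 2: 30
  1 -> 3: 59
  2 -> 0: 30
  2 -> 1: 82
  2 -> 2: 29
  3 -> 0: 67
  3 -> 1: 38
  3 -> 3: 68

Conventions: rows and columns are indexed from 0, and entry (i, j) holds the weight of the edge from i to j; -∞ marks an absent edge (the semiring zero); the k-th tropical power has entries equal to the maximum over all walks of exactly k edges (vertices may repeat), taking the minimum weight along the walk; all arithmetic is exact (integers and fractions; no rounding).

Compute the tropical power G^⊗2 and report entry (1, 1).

G^⊗2:
  [78, 61, 30, 59]
  [78, 61, 30, 59]
  [82, 41, 30, 59]
  [67, 61, 30, 68]
Key observation: the optimum is the walk 1->0->1, with weight 96 min 61 = 61.
Optimal value attained by: walk 1->0->1.
Answer: (G^⊗2)[1][1] = 61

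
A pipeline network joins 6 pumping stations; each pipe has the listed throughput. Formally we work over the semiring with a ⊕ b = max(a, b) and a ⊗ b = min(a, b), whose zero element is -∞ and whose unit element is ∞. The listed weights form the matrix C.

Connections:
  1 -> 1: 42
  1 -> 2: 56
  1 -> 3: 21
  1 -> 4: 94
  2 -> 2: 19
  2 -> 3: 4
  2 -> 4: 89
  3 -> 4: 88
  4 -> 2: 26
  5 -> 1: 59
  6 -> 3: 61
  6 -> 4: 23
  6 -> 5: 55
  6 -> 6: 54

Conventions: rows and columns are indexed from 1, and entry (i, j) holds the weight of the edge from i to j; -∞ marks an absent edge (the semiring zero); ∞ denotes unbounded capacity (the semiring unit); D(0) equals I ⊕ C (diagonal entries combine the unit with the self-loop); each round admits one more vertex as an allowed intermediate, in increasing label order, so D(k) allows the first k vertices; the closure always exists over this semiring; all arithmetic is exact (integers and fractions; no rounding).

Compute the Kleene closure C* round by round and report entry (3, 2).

D(0):
  [∞, 56, 21, 94, -∞, -∞]
  [-∞, ∞, 4, 89, -∞, -∞]
  [-∞, -∞, ∞, 88, -∞, -∞]
  [-∞, 26, -∞, ∞, -∞, -∞]
  [59, -∞, -∞, -∞, ∞, -∞]
  [-∞, -∞, 61, 23, 55, ∞]
D(1):
  [∞, 56, 21, 94, -∞, -∞]
  [-∞, ∞, 4, 89, -∞, -∞]
  [-∞, -∞, ∞, 88, -∞, -∞]
  [-∞, 26, -∞, ∞, -∞, -∞]
  [59, 56, 21, 59, ∞, -∞]
  [-∞, -∞, 61, 23, 55, ∞]
D(2):
  [∞, 56, 21, 94, -∞, -∞]
  [-∞, ∞, 4, 89, -∞, -∞]
  [-∞, -∞, ∞, 88, -∞, -∞]
  [-∞, 26, 4, ∞, -∞, -∞]
  [59, 56, 21, 59, ∞, -∞]
  [-∞, -∞, 61, 23, 55, ∞]
D(3):
  [∞, 56, 21, 94, -∞, -∞]
  [-∞, ∞, 4, 89, -∞, -∞]
  [-∞, -∞, ∞, 88, -∞, -∞]
  [-∞, 26, 4, ∞, -∞, -∞]
  [59, 56, 21, 59, ∞, -∞]
  [-∞, -∞, 61, 61, 55, ∞]
D(4):
  [∞, 56, 21, 94, -∞, -∞]
  [-∞, ∞, 4, 89, -∞, -∞]
  [-∞, 26, ∞, 88, -∞, -∞]
  [-∞, 26, 4, ∞, -∞, -∞]
  [59, 56, 21, 59, ∞, -∞]
  [-∞, 26, 61, 61, 55, ∞]
D(5):
  [∞, 56, 21, 94, -∞, -∞]
  [-∞, ∞, 4, 89, -∞, -∞]
  [-∞, 26, ∞, 88, -∞, -∞]
  [-∞, 26, 4, ∞, -∞, -∞]
  [59, 56, 21, 59, ∞, -∞]
  [55, 55, 61, 61, 55, ∞]
D(6):
  [∞, 56, 21, 94, -∞, -∞]
  [-∞, ∞, 4, 89, -∞, -∞]
  [-∞, 26, ∞, 88, -∞, -∞]
  [-∞, 26, 4, ∞, -∞, -∞]
  [59, 56, 21, 59, ∞, -∞]
  [55, 55, 61, 61, 55, ∞]
Answer: C*[3][2] = 26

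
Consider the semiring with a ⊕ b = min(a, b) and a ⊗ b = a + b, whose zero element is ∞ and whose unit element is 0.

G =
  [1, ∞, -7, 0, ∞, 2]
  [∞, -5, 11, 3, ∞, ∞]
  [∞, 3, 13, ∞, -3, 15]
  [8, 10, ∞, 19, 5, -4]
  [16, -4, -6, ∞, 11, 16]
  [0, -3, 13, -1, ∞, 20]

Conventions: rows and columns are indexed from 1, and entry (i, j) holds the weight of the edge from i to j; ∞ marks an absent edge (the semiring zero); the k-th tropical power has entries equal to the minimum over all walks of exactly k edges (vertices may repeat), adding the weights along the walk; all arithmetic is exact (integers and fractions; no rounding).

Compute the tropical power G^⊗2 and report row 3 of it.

G^⊗2:
  [2, -4, -6, 1, -10, -4]
  [11, -10, 6, -2, 8, -1]
  [13, -7, -9, 6, 8, 13]
  [-4, -7, -1, -5, 16, 10]
  [16, -9, 5, -1, -9, 9]
  [1, -8, -7, 0, 4, -5]
Answer: row 3 of G^⊗2 = [13, -7, -9, 6, 8, 13]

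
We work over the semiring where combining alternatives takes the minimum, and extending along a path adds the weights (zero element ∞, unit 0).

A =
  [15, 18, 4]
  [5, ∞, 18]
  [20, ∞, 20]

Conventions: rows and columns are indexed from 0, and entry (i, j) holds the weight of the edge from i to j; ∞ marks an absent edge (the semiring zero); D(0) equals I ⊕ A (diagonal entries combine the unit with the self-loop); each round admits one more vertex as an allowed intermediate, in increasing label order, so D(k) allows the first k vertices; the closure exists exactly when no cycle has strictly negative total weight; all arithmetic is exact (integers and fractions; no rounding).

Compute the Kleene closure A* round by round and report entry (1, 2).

D(0):
  [0, 18, 4]
  [5, 0, 18]
  [20, ∞, 0]
D(1):
  [0, 18, 4]
  [5, 0, 9]
  [20, 38, 0]
D(2):
  [0, 18, 4]
  [5, 0, 9]
  [20, 38, 0]
D(3):
  [0, 18, 4]
  [5, 0, 9]
  [20, 38, 0]
Answer: A*[1][2] = 9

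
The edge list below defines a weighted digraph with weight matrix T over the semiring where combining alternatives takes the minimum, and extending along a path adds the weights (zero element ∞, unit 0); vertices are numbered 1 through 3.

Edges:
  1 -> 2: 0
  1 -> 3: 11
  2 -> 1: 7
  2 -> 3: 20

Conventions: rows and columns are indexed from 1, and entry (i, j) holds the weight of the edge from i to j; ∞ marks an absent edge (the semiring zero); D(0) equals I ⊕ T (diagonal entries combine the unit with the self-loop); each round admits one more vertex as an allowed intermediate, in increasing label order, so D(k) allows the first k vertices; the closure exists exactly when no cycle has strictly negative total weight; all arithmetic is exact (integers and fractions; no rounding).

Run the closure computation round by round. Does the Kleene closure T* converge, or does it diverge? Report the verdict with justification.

D(0):
  [0, 0, 11]
  [7, 0, 20]
  [∞, ∞, 0]
D(1):
  [0, 0, 11]
  [7, 0, 18]
  [∞, ∞, 0]
D(2):
  [0, 0, 11]
  [7, 0, 18]
  [∞, ∞, 0]
D(3):
  [0, 0, 11]
  [7, 0, 18]
  [∞, ∞, 0]
Key observation: every diagonal entry stays at the unit through all rounds, so no improving cycle exists.
Answer: CONVERGES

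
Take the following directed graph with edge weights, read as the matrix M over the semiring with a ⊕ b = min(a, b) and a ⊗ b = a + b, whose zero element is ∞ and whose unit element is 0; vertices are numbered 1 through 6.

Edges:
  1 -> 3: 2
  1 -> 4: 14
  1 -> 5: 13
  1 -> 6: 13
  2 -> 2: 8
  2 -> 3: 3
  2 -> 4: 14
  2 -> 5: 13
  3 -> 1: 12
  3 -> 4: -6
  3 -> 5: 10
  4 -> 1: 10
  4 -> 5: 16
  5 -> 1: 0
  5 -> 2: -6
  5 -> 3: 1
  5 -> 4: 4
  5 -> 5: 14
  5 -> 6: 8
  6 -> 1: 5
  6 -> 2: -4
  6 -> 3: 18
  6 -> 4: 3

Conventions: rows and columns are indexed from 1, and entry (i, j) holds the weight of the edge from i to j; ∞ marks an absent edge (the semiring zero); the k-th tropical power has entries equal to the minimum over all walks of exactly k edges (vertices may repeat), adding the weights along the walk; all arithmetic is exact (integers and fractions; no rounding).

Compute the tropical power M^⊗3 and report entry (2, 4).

M^⊗2:
  [13, 7, 14, -4, 12, 21]
  [13, 7, 11, -3, 13, 21]
  [4, 4, 11, 14, 10, 18]
  [16, 10, 12, 20, 23, 23]
  [13, 2, -3, -5, 7, 13]
  [13, 4, -1, 10, 9, 18]
M^⊗3:
  [6, 6, 10, 8, 12, 20]
  [7, 7, 10, 5, 13, 21]
  [10, 4, 6, 5, 17, 17]
  [23, 17, 13, 6, 22, 29]
  [5, 1, 5, -9, 7, 15]
  [9, 3, 7, -7, 9, 17]
Key observation: the optimum is the walk 2->2->3->4, with weight 8 + 3 + (-6) = 5.
Optimal value attained by: walk 2->2->3->4.
Answer: (M^⊗3)[2][4] = 5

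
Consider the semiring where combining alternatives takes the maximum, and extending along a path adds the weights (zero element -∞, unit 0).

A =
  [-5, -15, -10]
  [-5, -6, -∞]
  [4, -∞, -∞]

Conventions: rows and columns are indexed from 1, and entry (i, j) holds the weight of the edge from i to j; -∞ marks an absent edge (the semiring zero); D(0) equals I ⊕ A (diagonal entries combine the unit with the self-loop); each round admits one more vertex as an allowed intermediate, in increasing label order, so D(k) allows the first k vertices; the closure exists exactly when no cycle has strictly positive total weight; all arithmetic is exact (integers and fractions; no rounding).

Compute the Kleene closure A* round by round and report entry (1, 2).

D(0):
  [0, -15, -10]
  [-5, 0, -∞]
  [4, -∞, 0]
D(1):
  [0, -15, -10]
  [-5, 0, -15]
  [4, -11, 0]
D(2):
  [0, -15, -10]
  [-5, 0, -15]
  [4, -11, 0]
D(3):
  [0, -15, -10]
  [-5, 0, -15]
  [4, -11, 0]
Answer: A*[1][2] = -15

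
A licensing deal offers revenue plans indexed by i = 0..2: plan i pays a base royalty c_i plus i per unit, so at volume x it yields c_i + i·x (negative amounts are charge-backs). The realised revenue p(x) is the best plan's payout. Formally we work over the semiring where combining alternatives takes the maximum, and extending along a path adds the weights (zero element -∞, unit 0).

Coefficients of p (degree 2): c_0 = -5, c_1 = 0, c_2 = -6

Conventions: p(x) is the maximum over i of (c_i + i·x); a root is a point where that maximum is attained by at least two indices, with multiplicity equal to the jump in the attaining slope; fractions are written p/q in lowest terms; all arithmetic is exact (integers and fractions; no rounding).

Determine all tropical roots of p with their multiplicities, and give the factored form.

hull edge (i=0, c=-5) to (i=1, c=0): slope 5, span 1
hull edge (i=1, c=0) to (i=2, c=-6): slope -6, span 1
Factored form: p(x) = -6 ⊗ (x ⊕ (-5)) ⊗ (x ⊕ 6)
Answer: roots = -5 (mult 1), 6 (mult 1)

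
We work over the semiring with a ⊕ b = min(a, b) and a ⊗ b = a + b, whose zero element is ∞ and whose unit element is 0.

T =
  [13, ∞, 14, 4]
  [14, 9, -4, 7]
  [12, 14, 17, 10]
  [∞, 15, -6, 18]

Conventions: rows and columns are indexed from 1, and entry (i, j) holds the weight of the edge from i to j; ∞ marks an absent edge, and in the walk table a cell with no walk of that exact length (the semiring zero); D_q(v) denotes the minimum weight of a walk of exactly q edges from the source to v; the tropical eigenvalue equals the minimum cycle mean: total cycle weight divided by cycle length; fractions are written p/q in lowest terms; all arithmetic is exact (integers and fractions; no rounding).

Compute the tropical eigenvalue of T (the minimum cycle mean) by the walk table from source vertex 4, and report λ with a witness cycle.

q=0: [∞, ∞, ∞, 0]
q=1: [∞, 15, -6, 18]
q=2: [6, 8, 11, 4]
q=3: [19, 17, -2, 10]
q=4: [10, 12, 4, 8]
Optimal cycle mean attained by: cycle 3->4->3, total 10 + (-6), length 2.
Answer: λ = 2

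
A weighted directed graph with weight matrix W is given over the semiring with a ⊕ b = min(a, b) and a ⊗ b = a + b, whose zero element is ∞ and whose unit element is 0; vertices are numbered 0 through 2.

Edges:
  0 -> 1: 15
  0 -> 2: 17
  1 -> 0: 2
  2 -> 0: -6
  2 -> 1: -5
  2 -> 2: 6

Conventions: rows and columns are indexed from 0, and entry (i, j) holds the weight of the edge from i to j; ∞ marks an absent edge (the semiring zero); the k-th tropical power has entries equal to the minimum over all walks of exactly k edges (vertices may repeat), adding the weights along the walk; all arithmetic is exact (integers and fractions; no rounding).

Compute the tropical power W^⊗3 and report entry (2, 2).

W^⊗2:
  [11, 12, 23]
  [∞, 17, 19]
  [-3, 1, 11]
W^⊗3:
  [14, 18, 28]
  [13, 14, 25]
  [3, 6, 14]
Key observation: the optimum is the walk 2->1->0->2, with weight (-5) + 2 + 17 = 14.
Optimal value attained by: walk 2->1->0->2.
Answer: (W^⊗3)[2][2] = 14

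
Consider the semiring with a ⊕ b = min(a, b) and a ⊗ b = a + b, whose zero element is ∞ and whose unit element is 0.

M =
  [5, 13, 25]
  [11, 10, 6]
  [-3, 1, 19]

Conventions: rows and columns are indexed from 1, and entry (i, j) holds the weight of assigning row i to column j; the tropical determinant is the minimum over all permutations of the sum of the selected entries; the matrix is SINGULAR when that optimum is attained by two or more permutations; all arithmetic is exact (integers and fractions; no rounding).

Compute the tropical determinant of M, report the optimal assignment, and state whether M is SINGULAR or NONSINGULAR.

σ = (1, 2, 3): 5 + 10 + 19 = 34
σ = (1, 3, 2): 5 + 6 + 1 = 12
σ = (2, 1, 3): 13 + 11 + 19 = 43
σ = (2, 3, 1): 13 + 6 + (-3) = 16
σ = (3, 1, 2): 25 + 11 + 1 = 37
σ = (3, 2, 1): 25 + 10 + (-3) = 32
Optimal value attained by: σ = (1, 3, 2).
Answer: det⊕(M) = 12; verdict: NONSINGULAR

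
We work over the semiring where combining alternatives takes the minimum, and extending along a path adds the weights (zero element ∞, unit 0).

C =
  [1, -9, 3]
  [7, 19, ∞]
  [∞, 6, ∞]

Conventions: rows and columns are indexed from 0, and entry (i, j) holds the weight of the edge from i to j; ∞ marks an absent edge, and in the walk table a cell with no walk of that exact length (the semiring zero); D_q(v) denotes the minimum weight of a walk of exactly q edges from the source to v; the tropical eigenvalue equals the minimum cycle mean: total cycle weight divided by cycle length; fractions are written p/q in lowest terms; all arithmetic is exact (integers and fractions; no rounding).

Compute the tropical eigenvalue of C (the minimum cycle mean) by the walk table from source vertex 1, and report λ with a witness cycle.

q=0: [∞, 0, ∞]
q=1: [7, 19, ∞]
q=2: [8, -2, 10]
q=3: [5, -1, 11]
Optimal cycle mean attained by: cycle 0->1->0, total (-9) + 7, length 2.
Answer: λ = -1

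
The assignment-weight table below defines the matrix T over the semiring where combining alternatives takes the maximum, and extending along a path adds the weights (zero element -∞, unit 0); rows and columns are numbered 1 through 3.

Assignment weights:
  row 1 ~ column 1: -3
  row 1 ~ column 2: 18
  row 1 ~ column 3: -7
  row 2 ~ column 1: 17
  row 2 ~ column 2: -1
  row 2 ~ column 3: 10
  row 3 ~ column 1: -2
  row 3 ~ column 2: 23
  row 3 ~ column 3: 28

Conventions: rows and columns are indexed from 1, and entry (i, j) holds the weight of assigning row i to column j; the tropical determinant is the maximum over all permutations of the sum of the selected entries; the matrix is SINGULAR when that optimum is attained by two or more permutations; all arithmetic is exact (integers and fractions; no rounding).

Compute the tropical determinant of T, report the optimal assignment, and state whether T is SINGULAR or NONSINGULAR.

σ = (1, 2, 3): (-3) + (-1) + 28 = 24
σ = (1, 3, 2): (-3) + 10 + 23 = 30
σ = (2, 1, 3): 18 + 17 + 28 = 63
σ = (2, 3, 1): 18 + 10 + (-2) = 26
σ = (3, 1, 2): (-7) + 17 + 23 = 33
σ = (3, 2, 1): (-7) + (-1) + (-2) = -10
Optimal value attained by: σ = (2, 1, 3).
Answer: det⊕(T) = 63; verdict: NONSINGULAR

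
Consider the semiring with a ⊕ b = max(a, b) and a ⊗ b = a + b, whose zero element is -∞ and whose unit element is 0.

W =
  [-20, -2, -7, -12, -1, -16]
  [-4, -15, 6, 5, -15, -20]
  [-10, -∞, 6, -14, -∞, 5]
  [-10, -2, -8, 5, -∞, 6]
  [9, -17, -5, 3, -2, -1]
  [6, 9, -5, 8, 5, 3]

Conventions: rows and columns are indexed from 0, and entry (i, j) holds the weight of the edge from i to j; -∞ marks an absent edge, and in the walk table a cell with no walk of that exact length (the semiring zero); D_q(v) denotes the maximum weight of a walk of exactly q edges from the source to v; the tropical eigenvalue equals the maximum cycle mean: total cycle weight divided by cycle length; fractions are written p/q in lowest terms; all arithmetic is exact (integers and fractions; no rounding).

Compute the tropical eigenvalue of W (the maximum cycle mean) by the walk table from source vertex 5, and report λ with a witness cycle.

q=0: [-∞, -∞, -∞, -∞, -∞, 0]
q=1: [6, 9, -5, 8, 5, 3]
q=2: [14, 12, 15, 14, 8, 14]
q=3: [20, 23, 21, 22, 19, 20]
q=4: [28, 29, 29, 28, 25, 28]
q=5: [34, 37, 35, 36, 33, 34]
q=6: [42, 43, 43, 42, 39, 42]
Optimal cycle mean attained by: cycle 3->5->3, total 6 + 8, length 2.
Answer: λ = 7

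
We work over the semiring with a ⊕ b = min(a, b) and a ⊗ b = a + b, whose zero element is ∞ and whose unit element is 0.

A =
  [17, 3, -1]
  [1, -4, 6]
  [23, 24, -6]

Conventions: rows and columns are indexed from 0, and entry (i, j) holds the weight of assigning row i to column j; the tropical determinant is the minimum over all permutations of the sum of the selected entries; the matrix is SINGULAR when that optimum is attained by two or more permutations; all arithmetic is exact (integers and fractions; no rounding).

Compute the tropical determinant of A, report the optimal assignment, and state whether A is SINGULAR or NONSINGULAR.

σ = (0, 1, 2): 17 + (-4) + (-6) = 7
σ = (0, 2, 1): 17 + 6 + 24 = 47
σ = (1, 0, 2): 3 + 1 + (-6) = -2
σ = (1, 2, 0): 3 + 6 + 23 = 32
σ = (2, 0, 1): (-1) + 1 + 24 = 24
σ = (2, 1, 0): (-1) + (-4) + 23 = 18
Optimal value attained by: σ = (1, 0, 2).
Answer: det⊕(A) = -2; verdict: NONSINGULAR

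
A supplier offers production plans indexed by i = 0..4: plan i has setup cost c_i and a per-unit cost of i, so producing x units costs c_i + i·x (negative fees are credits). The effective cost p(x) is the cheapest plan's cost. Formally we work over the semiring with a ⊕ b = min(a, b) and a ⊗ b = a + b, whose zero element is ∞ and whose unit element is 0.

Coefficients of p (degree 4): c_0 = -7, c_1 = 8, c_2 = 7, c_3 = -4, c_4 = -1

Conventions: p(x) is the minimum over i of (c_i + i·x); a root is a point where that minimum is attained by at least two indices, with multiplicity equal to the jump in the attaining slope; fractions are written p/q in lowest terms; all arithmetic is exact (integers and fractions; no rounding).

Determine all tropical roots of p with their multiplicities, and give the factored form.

hull edge (i=0, c=-7) to (i=3, c=-4): slope 1, span 3
hull edge (i=3, c=-4) to (i=4, c=-1): slope 3, span 1
Factored form: p(x) = -1 ⊗ (x ⊕ (-3)) ⊗ (x ⊕ (-1)) ⊗ (x ⊕ (-1)) ⊗ (x ⊕ (-1))
Answer: roots = -3 (mult 1), -1 (mult 3)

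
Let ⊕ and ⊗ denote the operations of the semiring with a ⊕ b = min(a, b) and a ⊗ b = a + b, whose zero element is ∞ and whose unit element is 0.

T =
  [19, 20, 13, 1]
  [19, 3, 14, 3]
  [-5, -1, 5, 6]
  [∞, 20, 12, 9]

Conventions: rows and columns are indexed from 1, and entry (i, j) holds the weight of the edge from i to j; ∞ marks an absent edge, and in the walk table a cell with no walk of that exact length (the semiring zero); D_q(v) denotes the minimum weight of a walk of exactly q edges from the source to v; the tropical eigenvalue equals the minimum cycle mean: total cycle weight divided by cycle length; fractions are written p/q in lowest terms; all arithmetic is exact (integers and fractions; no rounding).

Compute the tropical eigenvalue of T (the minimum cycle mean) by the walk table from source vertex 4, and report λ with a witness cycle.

q=0: [∞, ∞, ∞, 0]
q=1: [∞, 20, 12, 9]
q=2: [7, 11, 17, 18]
q=3: [12, 14, 20, 8]
q=4: [15, 17, 20, 13]
Optimal cycle mean attained by: cycle 1->4->3->1, total 1 + 12 + (-5), length 3.
Answer: λ = 8/3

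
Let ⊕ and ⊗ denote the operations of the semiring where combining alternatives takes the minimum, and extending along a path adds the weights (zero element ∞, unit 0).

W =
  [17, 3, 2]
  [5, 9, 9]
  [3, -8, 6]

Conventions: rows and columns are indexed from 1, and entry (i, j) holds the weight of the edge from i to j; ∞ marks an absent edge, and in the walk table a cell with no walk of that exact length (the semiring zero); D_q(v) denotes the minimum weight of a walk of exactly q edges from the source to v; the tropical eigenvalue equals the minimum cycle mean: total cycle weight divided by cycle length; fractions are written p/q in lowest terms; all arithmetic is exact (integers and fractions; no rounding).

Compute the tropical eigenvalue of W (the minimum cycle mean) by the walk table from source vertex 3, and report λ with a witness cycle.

q=0: [∞, ∞, 0]
q=1: [3, -8, 6]
q=2: [-3, -2, 1]
q=3: [3, -7, -1]
Optimal cycle mean attained by: cycle 1->3->2->1, total 2 + (-8) + 5, length 3.
Answer: λ = -1/3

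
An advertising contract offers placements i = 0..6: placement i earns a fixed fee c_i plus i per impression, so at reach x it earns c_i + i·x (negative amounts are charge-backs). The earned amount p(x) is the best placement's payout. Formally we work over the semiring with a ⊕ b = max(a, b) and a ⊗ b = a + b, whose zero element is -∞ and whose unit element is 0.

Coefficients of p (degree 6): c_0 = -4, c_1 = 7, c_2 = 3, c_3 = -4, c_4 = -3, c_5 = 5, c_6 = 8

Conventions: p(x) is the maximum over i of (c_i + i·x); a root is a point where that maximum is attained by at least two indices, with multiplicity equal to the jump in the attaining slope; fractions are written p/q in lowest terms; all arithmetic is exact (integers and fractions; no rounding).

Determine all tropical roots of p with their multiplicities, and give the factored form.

hull edge (i=0, c=-4) to (i=1, c=7): slope 11, span 1
hull edge (i=1, c=7) to (i=6, c=8): slope 1/5, span 5
Factored form: p(x) = 8 ⊗ (x ⊕ (-11)) ⊗ (x ⊕ (-1/5)) ⊗ (x ⊕ (-1/5)) ⊗ (x ⊕ (-1/5)) ⊗ (x ⊕ (-1/5)) ⊗ (x ⊕ (-1/5))
Answer: roots = -11 (mult 1), -1/5 (mult 5)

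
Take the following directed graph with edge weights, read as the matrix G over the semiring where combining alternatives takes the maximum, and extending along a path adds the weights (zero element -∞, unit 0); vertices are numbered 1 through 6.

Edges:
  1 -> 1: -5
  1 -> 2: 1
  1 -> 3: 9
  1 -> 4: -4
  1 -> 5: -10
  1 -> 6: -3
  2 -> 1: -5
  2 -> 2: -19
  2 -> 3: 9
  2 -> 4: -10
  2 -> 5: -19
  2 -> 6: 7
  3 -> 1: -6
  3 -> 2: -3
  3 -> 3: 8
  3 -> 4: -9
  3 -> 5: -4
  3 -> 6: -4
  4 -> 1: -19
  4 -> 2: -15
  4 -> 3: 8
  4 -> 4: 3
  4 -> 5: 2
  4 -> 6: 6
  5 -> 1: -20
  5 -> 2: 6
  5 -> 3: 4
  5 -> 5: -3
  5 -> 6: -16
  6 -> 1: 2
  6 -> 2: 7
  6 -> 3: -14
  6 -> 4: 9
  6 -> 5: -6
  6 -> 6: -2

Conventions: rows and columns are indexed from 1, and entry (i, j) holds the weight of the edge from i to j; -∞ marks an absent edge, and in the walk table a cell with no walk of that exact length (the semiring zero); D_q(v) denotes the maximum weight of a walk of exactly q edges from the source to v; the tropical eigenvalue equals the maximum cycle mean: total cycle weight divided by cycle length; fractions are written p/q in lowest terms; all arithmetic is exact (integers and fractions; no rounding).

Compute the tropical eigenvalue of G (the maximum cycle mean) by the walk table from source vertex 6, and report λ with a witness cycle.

q=0: [-∞, -∞, -∞, -∞, -∞, 0]
q=1: [2, 7, -14, 9, -6, -2]
q=2: [2, 5, 17, 12, 11, 15]
q=3: [17, 22, 25, 24, 14, 18]
q=4: [20, 25, 33, 27, 26, 30]
q=5: [32, 37, 41, 39, 29, 33]
q=6: [35, 40, 49, 42, 41, 45]
Optimal cycle mean attained by: cycle 3->3, total 8, length 1.
Answer: λ = 8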